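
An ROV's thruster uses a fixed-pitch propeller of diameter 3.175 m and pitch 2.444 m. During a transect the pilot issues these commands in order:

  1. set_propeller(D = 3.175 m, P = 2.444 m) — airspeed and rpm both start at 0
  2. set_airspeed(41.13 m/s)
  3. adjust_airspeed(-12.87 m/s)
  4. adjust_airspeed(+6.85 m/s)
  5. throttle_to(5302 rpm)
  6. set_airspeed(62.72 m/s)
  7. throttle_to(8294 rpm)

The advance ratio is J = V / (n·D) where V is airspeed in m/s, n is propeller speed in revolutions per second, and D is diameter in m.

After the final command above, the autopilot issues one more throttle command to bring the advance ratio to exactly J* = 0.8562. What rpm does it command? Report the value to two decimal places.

rpm = 1384.33

set_propeller: D = 3.175 m, P = 2.444 m (p = P/D = 0.769764); state ← (V=0, rpm=0)
set_airspeed(41.13): V ← 41.13 m/s
adjust_airspeed(-12.87): V ← 41.13 -12.87 = 28.26 m/s
adjust_airspeed(+6.85): V ← 28.26 +6.85 = 35.11 m/s
throttle_to(5302): rpm ← 5302
set_airspeed(62.72): V ← 62.72 m/s
throttle_to(8294): rpm ← 8294
final state: V = 62.72 m/s, rpm = 8294 → n = rpm/60 = 138.233333 rev/s
target J* = 0.8562; solve J* = V/(n·D) for n: n = V/(J*·D) = 62.72/(0.8562 × 3.175) = 23.072098 rev/s
rpm = 60·n = 1384.325908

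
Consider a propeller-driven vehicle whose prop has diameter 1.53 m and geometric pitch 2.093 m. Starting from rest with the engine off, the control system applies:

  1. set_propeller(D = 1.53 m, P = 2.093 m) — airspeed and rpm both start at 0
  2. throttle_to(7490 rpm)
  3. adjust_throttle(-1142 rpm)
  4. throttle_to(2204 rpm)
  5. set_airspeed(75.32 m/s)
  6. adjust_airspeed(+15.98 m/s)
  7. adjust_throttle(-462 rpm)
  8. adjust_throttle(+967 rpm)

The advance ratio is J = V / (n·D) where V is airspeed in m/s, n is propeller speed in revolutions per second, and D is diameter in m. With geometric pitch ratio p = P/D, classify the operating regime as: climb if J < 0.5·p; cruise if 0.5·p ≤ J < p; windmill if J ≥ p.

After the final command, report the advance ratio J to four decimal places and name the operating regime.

set_propeller: D = 1.53 m, P = 2.093 m (p = P/D = 1.367974); state ← (V=0, rpm=0)
throttle_to(7490): rpm ← 7490
adjust_throttle(-1142): rpm ← 7490 -1142 = 6348
throttle_to(2204): rpm ← 2204
set_airspeed(75.32): V ← 75.32 m/s
adjust_airspeed(+15.98): V ← 75.32 +15.98 = 91.3 m/s
adjust_throttle(-462): rpm ← 2204 -462 = 1742
adjust_throttle(+967): rpm ← 1742 +967 = 2709
final state: V = 91.3 m/s, rpm = 2709 → n = rpm/60 = 45.150000 rev/s
J = V / (n·D) = 91.3 / (45.150000 × 1.53) = 1.321666
regime bands: climb J<0.6840 | cruise [0.6840, 1.3680) | windmill J≥1.3680
J = 1.3217 → cruise

J = 1.3217, regime = cruise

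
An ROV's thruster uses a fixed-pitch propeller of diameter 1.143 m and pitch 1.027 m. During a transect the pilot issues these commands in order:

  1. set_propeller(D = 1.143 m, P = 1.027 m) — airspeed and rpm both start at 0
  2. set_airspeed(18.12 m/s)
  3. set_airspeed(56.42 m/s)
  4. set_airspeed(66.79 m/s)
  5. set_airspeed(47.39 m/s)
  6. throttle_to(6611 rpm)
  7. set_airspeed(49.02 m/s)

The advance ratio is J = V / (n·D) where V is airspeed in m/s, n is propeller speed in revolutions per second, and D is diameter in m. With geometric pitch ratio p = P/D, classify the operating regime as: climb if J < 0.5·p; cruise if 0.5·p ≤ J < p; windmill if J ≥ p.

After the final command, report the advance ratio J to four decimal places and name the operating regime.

set_propeller: D = 1.143 m, P = 1.027 m (p = P/D = 0.898513); state ← (V=0, rpm=0)
set_airspeed(18.12): V ← 18.12 m/s
set_airspeed(56.42): V ← 56.42 m/s
set_airspeed(66.79): V ← 66.79 m/s
set_airspeed(47.39): V ← 47.39 m/s
throttle_to(6611): rpm ← 6611
set_airspeed(49.02): V ← 49.02 m/s
final state: V = 49.02 m/s, rpm = 6611 → n = rpm/60 = 110.183333 rev/s
J = V / (n·D) = 49.02 / (110.183333 × 1.143) = 0.389234
regime bands: climb J<0.4493 | cruise [0.4493, 0.8985) | windmill J≥0.8985
J = 0.3892 → climb

J = 0.3892, regime = climb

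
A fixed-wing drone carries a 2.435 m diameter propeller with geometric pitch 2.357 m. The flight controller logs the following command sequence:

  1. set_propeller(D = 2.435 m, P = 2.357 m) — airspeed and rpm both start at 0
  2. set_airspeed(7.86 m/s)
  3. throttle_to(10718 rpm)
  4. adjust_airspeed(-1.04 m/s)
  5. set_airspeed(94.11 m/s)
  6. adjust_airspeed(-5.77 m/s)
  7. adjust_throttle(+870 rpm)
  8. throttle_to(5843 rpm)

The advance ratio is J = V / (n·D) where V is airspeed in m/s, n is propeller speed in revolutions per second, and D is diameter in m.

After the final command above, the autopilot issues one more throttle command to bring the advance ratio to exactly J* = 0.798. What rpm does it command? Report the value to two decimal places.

set_propeller: D = 2.435 m, P = 2.357 m (p = P/D = 0.967967); state ← (V=0, rpm=0)
set_airspeed(7.86): V ← 7.86 m/s
throttle_to(10718): rpm ← 10718
adjust_airspeed(-1.04): V ← 7.86 -1.04 = 6.82 m/s
set_airspeed(94.11): V ← 94.11 m/s
adjust_airspeed(-5.77): V ← 94.11 -5.77 = 88.34 m/s
adjust_throttle(+870): rpm ← 10718 +870 = 11588
throttle_to(5843): rpm ← 5843
final state: V = 88.34 m/s, rpm = 5843 → n = rpm/60 = 97.383333 rev/s
target J* = 0.798; solve J* = V/(n·D) for n: n = V/(J*·D) = 88.34/(0.798 × 2.435) = 45.462733 rev/s
rpm = 60·n = 2727.763968

rpm = 2727.76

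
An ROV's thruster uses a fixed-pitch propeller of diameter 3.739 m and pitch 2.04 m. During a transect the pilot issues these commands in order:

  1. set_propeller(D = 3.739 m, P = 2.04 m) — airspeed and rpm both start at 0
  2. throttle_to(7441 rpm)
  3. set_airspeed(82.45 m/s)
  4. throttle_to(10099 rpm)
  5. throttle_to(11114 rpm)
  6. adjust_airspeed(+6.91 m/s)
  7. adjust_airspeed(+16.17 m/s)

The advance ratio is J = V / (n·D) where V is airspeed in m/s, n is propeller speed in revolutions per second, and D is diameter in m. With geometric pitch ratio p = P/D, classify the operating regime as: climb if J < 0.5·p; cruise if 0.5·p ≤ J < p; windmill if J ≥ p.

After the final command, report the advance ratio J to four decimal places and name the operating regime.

J = 0.1524, regime = climb

set_propeller: D = 3.739 m, P = 2.04 m (p = P/D = 0.545600); state ← (V=0, rpm=0)
throttle_to(7441): rpm ← 7441
set_airspeed(82.45): V ← 82.45 m/s
throttle_to(10099): rpm ← 10099
throttle_to(11114): rpm ← 11114
adjust_airspeed(+6.91): V ← 82.45 +6.91 = 89.36 m/s
adjust_airspeed(+16.17): V ← 89.36 +16.17 = 105.53 m/s
final state: V = 105.53 m/s, rpm = 11114 → n = rpm/60 = 185.233333 rev/s
J = V / (n·D) = 105.53 / (185.233333 × 3.739) = 0.152371
regime bands: climb J<0.2728 | cruise [0.2728, 0.5456) | windmill J≥0.5456
J = 0.1524 → climb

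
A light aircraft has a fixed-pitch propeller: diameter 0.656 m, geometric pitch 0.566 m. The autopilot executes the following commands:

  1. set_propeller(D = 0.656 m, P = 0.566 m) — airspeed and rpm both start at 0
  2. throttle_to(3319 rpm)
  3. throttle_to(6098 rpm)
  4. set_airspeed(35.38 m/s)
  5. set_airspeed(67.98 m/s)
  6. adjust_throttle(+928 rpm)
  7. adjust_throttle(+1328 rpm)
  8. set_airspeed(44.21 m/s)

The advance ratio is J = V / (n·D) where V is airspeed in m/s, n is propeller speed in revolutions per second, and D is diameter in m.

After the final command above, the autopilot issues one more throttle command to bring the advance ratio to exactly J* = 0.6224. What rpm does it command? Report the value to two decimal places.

rpm = 6496.78

set_propeller: D = 0.656 m, P = 0.566 m (p = P/D = 0.862805); state ← (V=0, rpm=0)
throttle_to(3319): rpm ← 3319
throttle_to(6098): rpm ← 6098
set_airspeed(35.38): V ← 35.38 m/s
set_airspeed(67.98): V ← 67.98 m/s
adjust_throttle(+928): rpm ← 6098 +928 = 7026
adjust_throttle(+1328): rpm ← 7026 +1328 = 8354
set_airspeed(44.21): V ← 44.21 m/s
final state: V = 44.21 m/s, rpm = 8354 → n = rpm/60 = 139.233333 rev/s
target J* = 0.6224; solve J* = V/(n·D) for n: n = V/(J*·D) = 44.21/(0.6224 × 0.656) = 108.279712 rev/s
rpm = 60·n = 6496.782714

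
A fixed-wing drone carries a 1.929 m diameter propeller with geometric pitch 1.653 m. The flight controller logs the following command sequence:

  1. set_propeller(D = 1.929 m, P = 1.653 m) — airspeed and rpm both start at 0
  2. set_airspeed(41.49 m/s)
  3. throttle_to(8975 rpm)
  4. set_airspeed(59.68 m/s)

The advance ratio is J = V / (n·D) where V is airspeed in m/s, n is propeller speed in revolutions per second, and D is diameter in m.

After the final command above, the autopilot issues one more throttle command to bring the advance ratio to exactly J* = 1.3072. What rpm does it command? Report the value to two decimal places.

set_propeller: D = 1.929 m, P = 1.653 m (p = P/D = 0.856921); state ← (V=0, rpm=0)
set_airspeed(41.49): V ← 41.49 m/s
throttle_to(8975): rpm ← 8975
set_airspeed(59.68): V ← 59.68 m/s
final state: V = 59.68 m/s, rpm = 8975 → n = rpm/60 = 149.583333 rev/s
target J* = 1.3072; solve J* = V/(n·D) for n: n = V/(J*·D) = 59.68/(1.3072 × 1.929) = 23.667618 rev/s
rpm = 60·n = 1420.057069

rpm = 1420.06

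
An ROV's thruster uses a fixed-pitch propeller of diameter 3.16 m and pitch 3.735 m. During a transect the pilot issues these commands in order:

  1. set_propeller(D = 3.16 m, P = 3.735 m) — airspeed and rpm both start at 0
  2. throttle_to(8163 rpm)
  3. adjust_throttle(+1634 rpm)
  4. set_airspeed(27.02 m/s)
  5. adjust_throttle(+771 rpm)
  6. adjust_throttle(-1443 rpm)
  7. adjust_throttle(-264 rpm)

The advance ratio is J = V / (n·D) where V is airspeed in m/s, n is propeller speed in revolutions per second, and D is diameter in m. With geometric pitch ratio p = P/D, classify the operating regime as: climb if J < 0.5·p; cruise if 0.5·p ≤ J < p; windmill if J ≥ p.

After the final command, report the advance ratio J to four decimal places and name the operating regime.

J = 0.0579, regime = climb

set_propeller: D = 3.16 m, P = 3.735 m (p = P/D = 1.181962); state ← (V=0, rpm=0)
throttle_to(8163): rpm ← 8163
adjust_throttle(+1634): rpm ← 8163 +1634 = 9797
set_airspeed(27.02): V ← 27.02 m/s
adjust_throttle(+771): rpm ← 9797 +771 = 10568
adjust_throttle(-1443): rpm ← 10568 -1443 = 9125
adjust_throttle(-264): rpm ← 9125 -264 = 8861
final state: V = 27.02 m/s, rpm = 8861 → n = rpm/60 = 147.683333 rev/s
J = V / (n·D) = 27.02 / (147.683333 × 3.16) = 0.057898
regime bands: climb J<0.5910 | cruise [0.5910, 1.1820) | windmill J≥1.1820
J = 0.0579 → climb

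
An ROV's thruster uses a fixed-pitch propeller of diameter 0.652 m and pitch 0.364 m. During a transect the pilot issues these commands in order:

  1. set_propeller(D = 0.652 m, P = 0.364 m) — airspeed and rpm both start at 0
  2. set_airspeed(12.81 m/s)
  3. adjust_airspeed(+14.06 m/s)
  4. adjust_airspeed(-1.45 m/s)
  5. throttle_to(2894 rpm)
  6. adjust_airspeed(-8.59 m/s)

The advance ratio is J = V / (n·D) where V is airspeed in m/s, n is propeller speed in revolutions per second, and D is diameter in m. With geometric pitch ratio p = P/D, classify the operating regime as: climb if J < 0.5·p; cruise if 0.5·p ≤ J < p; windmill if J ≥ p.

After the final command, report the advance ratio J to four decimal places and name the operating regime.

J = 0.5352, regime = cruise

set_propeller: D = 0.652 m, P = 0.364 m (p = P/D = 0.558282); state ← (V=0, rpm=0)
set_airspeed(12.81): V ← 12.81 m/s
adjust_airspeed(+14.06): V ← 12.81 +14.06 = 26.87 m/s
adjust_airspeed(-1.45): V ← 26.87 -1.45 = 25.42 m/s
throttle_to(2894): rpm ← 2894
adjust_airspeed(-8.59): V ← 25.42 -8.59 = 16.83 m/s
final state: V = 16.83 m/s, rpm = 2894 → n = rpm/60 = 48.233333 rev/s
J = V / (n·D) = 16.83 / (48.233333 × 0.652) = 0.535167
regime bands: climb J<0.2791 | cruise [0.2791, 0.5583) | windmill J≥0.5583
J = 0.5352 → cruise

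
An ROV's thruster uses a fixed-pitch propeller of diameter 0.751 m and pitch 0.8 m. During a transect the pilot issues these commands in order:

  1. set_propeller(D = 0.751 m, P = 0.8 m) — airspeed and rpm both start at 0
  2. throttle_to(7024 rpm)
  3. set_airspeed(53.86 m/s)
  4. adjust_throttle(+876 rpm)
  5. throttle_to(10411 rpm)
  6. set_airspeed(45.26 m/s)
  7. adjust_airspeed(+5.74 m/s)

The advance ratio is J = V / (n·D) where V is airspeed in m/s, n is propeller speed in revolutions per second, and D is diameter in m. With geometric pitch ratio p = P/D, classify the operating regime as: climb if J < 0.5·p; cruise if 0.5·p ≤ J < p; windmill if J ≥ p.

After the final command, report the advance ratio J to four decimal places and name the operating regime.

J = 0.3914, regime = climb

set_propeller: D = 0.751 m, P = 0.8 m (p = P/D = 1.065246); state ← (V=0, rpm=0)
throttle_to(7024): rpm ← 7024
set_airspeed(53.86): V ← 53.86 m/s
adjust_throttle(+876): rpm ← 7024 +876 = 7900
throttle_to(10411): rpm ← 10411
set_airspeed(45.26): V ← 45.26 m/s
adjust_airspeed(+5.74): V ← 45.26 +5.74 = 51 m/s
final state: V = 51 m/s, rpm = 10411 → n = rpm/60 = 173.516667 rev/s
J = V / (n·D) = 51 / (173.516667 × 0.751) = 0.391371
regime bands: climb J<0.5326 | cruise [0.5326, 1.0652) | windmill J≥1.0652
J = 0.3914 → climb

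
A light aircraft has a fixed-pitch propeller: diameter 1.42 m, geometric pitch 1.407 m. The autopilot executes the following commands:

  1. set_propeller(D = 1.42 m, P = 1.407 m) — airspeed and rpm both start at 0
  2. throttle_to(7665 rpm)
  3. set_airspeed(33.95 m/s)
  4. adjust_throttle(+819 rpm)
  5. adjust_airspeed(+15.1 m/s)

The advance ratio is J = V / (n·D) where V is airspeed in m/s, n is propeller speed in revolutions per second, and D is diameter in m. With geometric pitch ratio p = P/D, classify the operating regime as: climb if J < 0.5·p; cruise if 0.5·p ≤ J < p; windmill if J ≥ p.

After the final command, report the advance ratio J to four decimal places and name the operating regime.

J = 0.2443, regime = climb

set_propeller: D = 1.42 m, P = 1.407 m (p = P/D = 0.990845); state ← (V=0, rpm=0)
throttle_to(7665): rpm ← 7665
set_airspeed(33.95): V ← 33.95 m/s
adjust_throttle(+819): rpm ← 7665 +819 = 8484
adjust_airspeed(+15.1): V ← 33.95 +15.1 = 49.05 m/s
final state: V = 49.05 m/s, rpm = 8484 → n = rpm/60 = 141.400000 rev/s
J = V / (n·D) = 49.05 / (141.400000 × 1.42) = 0.244288
regime bands: climb J<0.4954 | cruise [0.4954, 0.9908) | windmill J≥0.9908
J = 0.2443 → climb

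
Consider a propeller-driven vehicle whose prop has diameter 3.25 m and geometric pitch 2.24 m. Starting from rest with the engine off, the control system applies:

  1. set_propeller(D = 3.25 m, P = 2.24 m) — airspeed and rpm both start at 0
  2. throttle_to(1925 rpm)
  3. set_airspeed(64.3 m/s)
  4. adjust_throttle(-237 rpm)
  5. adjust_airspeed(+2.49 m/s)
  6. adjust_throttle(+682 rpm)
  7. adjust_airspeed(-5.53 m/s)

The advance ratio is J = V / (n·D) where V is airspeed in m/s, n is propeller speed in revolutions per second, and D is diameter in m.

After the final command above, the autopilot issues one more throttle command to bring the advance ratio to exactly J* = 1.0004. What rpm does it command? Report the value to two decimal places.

set_propeller: D = 3.25 m, P = 2.24 m (p = P/D = 0.689231); state ← (V=0, rpm=0)
throttle_to(1925): rpm ← 1925
set_airspeed(64.3): V ← 64.3 m/s
adjust_throttle(-237): rpm ← 1925 -237 = 1688
adjust_airspeed(+2.49): V ← 64.3 +2.49 = 66.79 m/s
adjust_throttle(+682): rpm ← 1688 +682 = 2370
adjust_airspeed(-5.53): V ← 66.79 -5.53 = 61.26 m/s
final state: V = 61.26 m/s, rpm = 2370 → n = rpm/60 = 39.500000 rev/s
target J* = 1.0004; solve J* = V/(n·D) for n: n = V/(J*·D) = 61.26/(1.0004 × 3.25) = 18.841694 rev/s
rpm = 60·n = 1130.501645

rpm = 1130.50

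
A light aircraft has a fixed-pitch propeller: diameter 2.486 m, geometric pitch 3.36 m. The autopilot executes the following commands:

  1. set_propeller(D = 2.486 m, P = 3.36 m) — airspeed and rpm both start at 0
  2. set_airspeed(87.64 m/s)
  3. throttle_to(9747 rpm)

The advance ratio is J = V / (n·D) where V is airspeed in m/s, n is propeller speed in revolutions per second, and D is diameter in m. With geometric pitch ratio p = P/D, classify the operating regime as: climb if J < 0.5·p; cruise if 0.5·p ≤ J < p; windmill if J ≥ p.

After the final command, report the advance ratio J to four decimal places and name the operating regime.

J = 0.2170, regime = climb

set_propeller: D = 2.486 m, P = 3.36 m (p = P/D = 1.351569); state ← (V=0, rpm=0)
set_airspeed(87.64): V ← 87.64 m/s
throttle_to(9747): rpm ← 9747
final state: V = 87.64 m/s, rpm = 9747 → n = rpm/60 = 162.450000 rev/s
J = V / (n·D) = 87.64 / (162.450000 × 2.486) = 0.217011
regime bands: climb J<0.6758 | cruise [0.6758, 1.3516) | windmill J≥1.3516
J = 0.2170 → climb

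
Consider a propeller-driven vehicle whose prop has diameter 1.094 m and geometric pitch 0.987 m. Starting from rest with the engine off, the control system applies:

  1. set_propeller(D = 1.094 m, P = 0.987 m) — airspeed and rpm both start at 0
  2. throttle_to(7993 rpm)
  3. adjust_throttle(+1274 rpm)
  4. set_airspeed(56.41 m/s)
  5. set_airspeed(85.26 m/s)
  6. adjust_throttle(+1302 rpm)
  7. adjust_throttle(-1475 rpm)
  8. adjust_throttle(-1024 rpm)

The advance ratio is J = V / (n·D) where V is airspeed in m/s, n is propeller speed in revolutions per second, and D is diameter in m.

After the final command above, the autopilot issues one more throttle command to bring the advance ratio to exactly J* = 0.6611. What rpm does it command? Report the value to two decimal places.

rpm = 7073.14

set_propeller: D = 1.094 m, P = 0.987 m (p = P/D = 0.902194); state ← (V=0, rpm=0)
throttle_to(7993): rpm ← 7993
adjust_throttle(+1274): rpm ← 7993 +1274 = 9267
set_airspeed(56.41): V ← 56.41 m/s
set_airspeed(85.26): V ← 85.26 m/s
adjust_throttle(+1302): rpm ← 9267 +1302 = 10569
adjust_throttle(-1475): rpm ← 10569 -1475 = 9094
adjust_throttle(-1024): rpm ← 9094 -1024 = 8070
final state: V = 85.26 m/s, rpm = 8070 → n = rpm/60 = 134.500000 rev/s
target J* = 0.6611; solve J* = V/(n·D) for n: n = V/(J*·D) = 85.26/(0.6611 × 1.094) = 117.885625 rev/s
rpm = 60·n = 7073.137480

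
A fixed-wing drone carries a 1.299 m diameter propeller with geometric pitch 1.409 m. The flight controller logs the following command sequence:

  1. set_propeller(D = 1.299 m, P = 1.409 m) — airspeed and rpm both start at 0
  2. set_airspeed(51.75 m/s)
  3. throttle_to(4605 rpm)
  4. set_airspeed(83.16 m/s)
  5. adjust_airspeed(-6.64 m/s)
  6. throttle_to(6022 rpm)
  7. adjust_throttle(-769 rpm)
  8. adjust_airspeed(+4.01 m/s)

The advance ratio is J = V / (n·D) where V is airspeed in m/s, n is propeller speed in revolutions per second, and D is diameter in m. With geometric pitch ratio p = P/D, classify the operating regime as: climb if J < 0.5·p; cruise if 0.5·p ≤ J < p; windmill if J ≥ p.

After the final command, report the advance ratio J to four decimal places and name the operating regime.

J = 0.7081, regime = cruise

set_propeller: D = 1.299 m, P = 1.409 m (p = P/D = 1.084681); state ← (V=0, rpm=0)
set_airspeed(51.75): V ← 51.75 m/s
throttle_to(4605): rpm ← 4605
set_airspeed(83.16): V ← 83.16 m/s
adjust_airspeed(-6.64): V ← 83.16 -6.64 = 76.52 m/s
throttle_to(6022): rpm ← 6022
adjust_throttle(-769): rpm ← 6022 -769 = 5253
adjust_airspeed(+4.01): V ← 76.52 +4.01 = 80.53 m/s
final state: V = 80.53 m/s, rpm = 5253 → n = rpm/60 = 87.550000 rev/s
J = V / (n·D) = 80.53 / (87.550000 × 1.299) = 0.708096
regime bands: climb J<0.5423 | cruise [0.5423, 1.0847) | windmill J≥1.0847
J = 0.7081 → cruise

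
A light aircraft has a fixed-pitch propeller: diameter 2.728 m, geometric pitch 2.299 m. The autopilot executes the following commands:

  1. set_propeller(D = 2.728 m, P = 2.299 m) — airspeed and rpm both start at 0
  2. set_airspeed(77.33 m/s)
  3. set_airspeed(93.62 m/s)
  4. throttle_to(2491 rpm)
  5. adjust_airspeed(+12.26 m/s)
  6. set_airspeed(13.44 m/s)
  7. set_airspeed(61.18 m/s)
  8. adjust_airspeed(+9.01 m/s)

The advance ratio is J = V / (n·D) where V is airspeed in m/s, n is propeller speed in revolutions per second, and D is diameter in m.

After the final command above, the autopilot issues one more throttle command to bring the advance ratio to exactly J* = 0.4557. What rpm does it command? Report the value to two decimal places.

rpm = 3387.69

set_propeller: D = 2.728 m, P = 2.299 m (p = P/D = 0.842742); state ← (V=0, rpm=0)
set_airspeed(77.33): V ← 77.33 m/s
set_airspeed(93.62): V ← 93.62 m/s
throttle_to(2491): rpm ← 2491
adjust_airspeed(+12.26): V ← 93.62 +12.26 = 105.88 m/s
set_airspeed(13.44): V ← 13.44 m/s
set_airspeed(61.18): V ← 61.18 m/s
adjust_airspeed(+9.01): V ← 61.18 +9.01 = 70.19 m/s
final state: V = 70.19 m/s, rpm = 2491 → n = rpm/60 = 41.516667 rev/s
target J* = 0.4557; solve J* = V/(n·D) for n: n = V/(J*·D) = 70.19/(0.4557 × 2.728) = 56.461427 rev/s
rpm = 60·n = 3387.685601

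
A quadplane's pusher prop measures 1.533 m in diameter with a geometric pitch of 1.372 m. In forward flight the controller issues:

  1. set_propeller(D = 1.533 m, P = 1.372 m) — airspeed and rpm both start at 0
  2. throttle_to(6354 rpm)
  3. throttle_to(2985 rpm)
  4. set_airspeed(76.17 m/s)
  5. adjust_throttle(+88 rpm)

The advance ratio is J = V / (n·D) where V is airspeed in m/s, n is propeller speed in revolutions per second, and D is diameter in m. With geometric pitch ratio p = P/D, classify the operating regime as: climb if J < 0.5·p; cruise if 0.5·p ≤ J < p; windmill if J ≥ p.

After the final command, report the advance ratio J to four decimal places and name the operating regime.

J = 0.9701, regime = windmill

set_propeller: D = 1.533 m, P = 1.372 m (p = P/D = 0.894977); state ← (V=0, rpm=0)
throttle_to(6354): rpm ← 6354
throttle_to(2985): rpm ← 2985
set_airspeed(76.17): V ← 76.17 m/s
adjust_throttle(+88): rpm ← 2985 +88 = 3073
final state: V = 76.17 m/s, rpm = 3073 → n = rpm/60 = 51.216667 rev/s
J = V / (n·D) = 76.17 / (51.216667 × 1.533) = 0.970131
regime bands: climb J<0.4475 | cruise [0.4475, 0.8950) | windmill J≥0.8950
J = 0.9701 → windmill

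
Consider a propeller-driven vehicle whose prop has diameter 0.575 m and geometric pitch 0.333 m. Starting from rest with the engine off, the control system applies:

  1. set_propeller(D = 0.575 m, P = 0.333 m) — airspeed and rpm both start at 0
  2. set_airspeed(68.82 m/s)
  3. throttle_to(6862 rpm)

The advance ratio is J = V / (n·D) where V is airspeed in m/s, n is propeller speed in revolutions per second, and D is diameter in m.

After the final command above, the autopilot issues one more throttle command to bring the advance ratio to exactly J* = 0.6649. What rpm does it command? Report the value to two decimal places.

set_propeller: D = 0.575 m, P = 0.333 m (p = P/D = 0.579130); state ← (V=0, rpm=0)
set_airspeed(68.82): V ← 68.82 m/s
throttle_to(6862): rpm ← 6862
final state: V = 68.82 m/s, rpm = 6862 → n = rpm/60 = 114.366667 rev/s
target J* = 0.6649; solve J* = V/(n·D) for n: n = V/(J*·D) = 68.82/(0.6649 × 0.575) = 180.007455 rev/s
rpm = 60·n = 10800.447272

rpm = 10800.45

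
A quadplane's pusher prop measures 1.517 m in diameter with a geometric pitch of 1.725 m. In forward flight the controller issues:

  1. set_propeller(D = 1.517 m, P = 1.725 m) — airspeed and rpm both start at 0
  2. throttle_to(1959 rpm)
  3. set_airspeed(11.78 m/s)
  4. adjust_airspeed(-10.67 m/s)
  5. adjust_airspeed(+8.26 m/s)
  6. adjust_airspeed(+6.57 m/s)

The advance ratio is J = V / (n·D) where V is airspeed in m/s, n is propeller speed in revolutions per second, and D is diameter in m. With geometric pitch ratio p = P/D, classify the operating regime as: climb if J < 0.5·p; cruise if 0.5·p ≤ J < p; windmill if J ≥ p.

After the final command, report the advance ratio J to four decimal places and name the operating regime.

J = 0.3218, regime = climb

set_propeller: D = 1.517 m, P = 1.725 m (p = P/D = 1.137113); state ← (V=0, rpm=0)
throttle_to(1959): rpm ← 1959
set_airspeed(11.78): V ← 11.78 m/s
adjust_airspeed(-10.67): V ← 11.78 -10.67 = 1.11 m/s
adjust_airspeed(+8.26): V ← 1.11 +8.26 = 9.37 m/s
adjust_airspeed(+6.57): V ← 9.37 +6.57 = 15.94 m/s
final state: V = 15.94 m/s, rpm = 1959 → n = rpm/60 = 32.650000 rev/s
J = V / (n·D) = 15.94 / (32.650000 × 1.517) = 0.321825
regime bands: climb J<0.5686 | cruise [0.5686, 1.1371) | windmill J≥1.1371
J = 0.3218 → climb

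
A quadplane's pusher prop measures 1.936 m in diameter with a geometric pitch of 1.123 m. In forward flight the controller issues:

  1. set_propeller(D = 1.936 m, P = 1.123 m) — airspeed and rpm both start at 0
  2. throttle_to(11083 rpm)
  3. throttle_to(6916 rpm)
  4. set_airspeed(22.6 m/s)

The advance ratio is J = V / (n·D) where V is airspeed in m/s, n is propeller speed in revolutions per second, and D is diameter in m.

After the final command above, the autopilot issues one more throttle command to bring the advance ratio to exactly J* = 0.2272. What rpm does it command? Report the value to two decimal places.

set_propeller: D = 1.936 m, P = 1.123 m (p = P/D = 0.580062); state ← (V=0, rpm=0)
throttle_to(11083): rpm ← 11083
throttle_to(6916): rpm ← 6916
set_airspeed(22.6): V ← 22.6 m/s
final state: V = 22.6 m/s, rpm = 6916 → n = rpm/60 = 115.266667 rev/s
target J* = 0.2272; solve J* = V/(n·D) for n: n = V/(J*·D) = 22.6/(0.2272 × 1.936) = 51.380078 rev/s
rpm = 60·n = 3082.804679

rpm = 3082.80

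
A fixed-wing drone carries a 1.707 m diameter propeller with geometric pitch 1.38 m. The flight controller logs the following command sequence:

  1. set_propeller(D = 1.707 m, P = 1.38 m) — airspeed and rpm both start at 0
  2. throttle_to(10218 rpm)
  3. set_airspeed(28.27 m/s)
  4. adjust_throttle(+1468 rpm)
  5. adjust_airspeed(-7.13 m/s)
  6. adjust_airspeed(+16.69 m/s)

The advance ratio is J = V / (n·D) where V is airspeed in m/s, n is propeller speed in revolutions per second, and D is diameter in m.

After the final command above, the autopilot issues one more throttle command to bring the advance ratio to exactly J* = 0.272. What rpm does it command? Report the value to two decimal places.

set_propeller: D = 1.707 m, P = 1.38 m (p = P/D = 0.808436); state ← (V=0, rpm=0)
throttle_to(10218): rpm ← 10218
set_airspeed(28.27): V ← 28.27 m/s
adjust_throttle(+1468): rpm ← 10218 +1468 = 11686
adjust_airspeed(-7.13): V ← 28.27 -7.13 = 21.14 m/s
adjust_airspeed(+16.69): V ← 21.14 +16.69 = 37.83 m/s
final state: V = 37.83 m/s, rpm = 11686 → n = rpm/60 = 194.766667 rev/s
target J* = 0.272; solve J* = V/(n·D) for n: n = V/(J*·D) = 37.83/(0.272 × 1.707) = 81.476791 rev/s
rpm = 60·n = 4888.607464

rpm = 4888.61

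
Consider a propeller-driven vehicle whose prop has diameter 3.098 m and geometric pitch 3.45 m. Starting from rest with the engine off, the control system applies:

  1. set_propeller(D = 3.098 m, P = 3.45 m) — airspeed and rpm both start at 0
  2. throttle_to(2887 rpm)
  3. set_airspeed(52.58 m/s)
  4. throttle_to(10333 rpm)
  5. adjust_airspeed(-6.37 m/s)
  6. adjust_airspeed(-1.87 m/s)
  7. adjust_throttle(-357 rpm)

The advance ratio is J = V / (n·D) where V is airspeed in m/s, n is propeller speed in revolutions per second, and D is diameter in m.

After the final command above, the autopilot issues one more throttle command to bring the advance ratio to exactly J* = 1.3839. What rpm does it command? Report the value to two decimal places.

set_propeller: D = 3.098 m, P = 3.45 m (p = P/D = 1.113622); state ← (V=0, rpm=0)
throttle_to(2887): rpm ← 2887
set_airspeed(52.58): V ← 52.58 m/s
throttle_to(10333): rpm ← 10333
adjust_airspeed(-6.37): V ← 52.58 -6.37 = 46.21 m/s
adjust_airspeed(-1.87): V ← 46.21 -1.87 = 44.34 m/s
adjust_throttle(-357): rpm ← 10333 -357 = 9976
final state: V = 44.34 m/s, rpm = 9976 → n = rpm/60 = 166.266667 rev/s
target J* = 1.3839; solve J* = V/(n·D) for n: n = V/(J*·D) = 44.34/(1.3839 × 3.098) = 10.342120 rev/s
rpm = 60·n = 620.527191

rpm = 620.53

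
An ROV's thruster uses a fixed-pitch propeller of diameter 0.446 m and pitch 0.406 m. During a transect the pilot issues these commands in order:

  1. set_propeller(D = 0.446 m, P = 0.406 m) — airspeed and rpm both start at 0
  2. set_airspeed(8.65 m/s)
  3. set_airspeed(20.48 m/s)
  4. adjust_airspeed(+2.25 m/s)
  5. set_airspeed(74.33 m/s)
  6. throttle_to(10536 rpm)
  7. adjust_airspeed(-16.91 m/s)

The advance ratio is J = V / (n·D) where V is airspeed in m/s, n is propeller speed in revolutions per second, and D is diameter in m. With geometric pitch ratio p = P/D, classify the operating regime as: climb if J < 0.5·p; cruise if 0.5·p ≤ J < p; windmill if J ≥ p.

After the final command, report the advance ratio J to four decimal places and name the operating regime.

set_propeller: D = 0.446 m, P = 0.406 m (p = P/D = 0.910314); state ← (V=0, rpm=0)
set_airspeed(8.65): V ← 8.65 m/s
set_airspeed(20.48): V ← 20.48 m/s
adjust_airspeed(+2.25): V ← 20.48 +2.25 = 22.73 m/s
set_airspeed(74.33): V ← 74.33 m/s
throttle_to(10536): rpm ← 10536
adjust_airspeed(-16.91): V ← 74.33 -16.91 = 57.42 m/s
final state: V = 57.42 m/s, rpm = 10536 → n = rpm/60 = 175.600000 rev/s
J = V / (n·D) = 57.42 / (175.600000 × 0.446) = 0.733169
regime bands: climb J<0.4552 | cruise [0.4552, 0.9103) | windmill J≥0.9103
J = 0.7332 → cruise

J = 0.7332, regime = cruise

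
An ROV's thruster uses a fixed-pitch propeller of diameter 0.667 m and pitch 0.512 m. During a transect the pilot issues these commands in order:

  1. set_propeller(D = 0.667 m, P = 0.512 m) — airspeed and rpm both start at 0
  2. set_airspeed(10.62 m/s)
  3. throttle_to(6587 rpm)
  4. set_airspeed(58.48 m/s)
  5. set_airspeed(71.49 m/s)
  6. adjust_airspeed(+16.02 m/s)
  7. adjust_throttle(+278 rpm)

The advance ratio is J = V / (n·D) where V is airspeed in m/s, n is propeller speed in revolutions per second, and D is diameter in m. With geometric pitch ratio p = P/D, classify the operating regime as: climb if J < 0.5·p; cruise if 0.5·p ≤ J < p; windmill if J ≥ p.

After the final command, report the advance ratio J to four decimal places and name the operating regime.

J = 1.1467, regime = windmill

set_propeller: D = 0.667 m, P = 0.512 m (p = P/D = 0.767616); state ← (V=0, rpm=0)
set_airspeed(10.62): V ← 10.62 m/s
throttle_to(6587): rpm ← 6587
set_airspeed(58.48): V ← 58.48 m/s
set_airspeed(71.49): V ← 71.49 m/s
adjust_airspeed(+16.02): V ← 71.49 +16.02 = 87.51 m/s
adjust_throttle(+278): rpm ← 6587 +278 = 6865
final state: V = 87.51 m/s, rpm = 6865 → n = rpm/60 = 114.416667 rev/s
J = V / (n·D) = 87.51 / (114.416667 × 0.667) = 1.146681
regime bands: climb J<0.3838 | cruise [0.3838, 0.7676) | windmill J≥0.7676
J = 1.1467 → windmill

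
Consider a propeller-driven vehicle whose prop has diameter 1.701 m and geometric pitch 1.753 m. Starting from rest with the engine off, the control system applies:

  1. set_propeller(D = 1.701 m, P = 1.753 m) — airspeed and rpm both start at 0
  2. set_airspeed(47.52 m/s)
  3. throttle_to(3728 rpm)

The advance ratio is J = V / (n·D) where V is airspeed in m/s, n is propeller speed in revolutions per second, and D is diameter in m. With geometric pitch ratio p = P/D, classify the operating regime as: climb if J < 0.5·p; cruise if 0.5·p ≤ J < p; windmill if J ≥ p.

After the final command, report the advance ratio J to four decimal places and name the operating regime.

J = 0.4496, regime = climb

set_propeller: D = 1.701 m, P = 1.753 m (p = P/D = 1.030570); state ← (V=0, rpm=0)
set_airspeed(47.52): V ← 47.52 m/s
throttle_to(3728): rpm ← 3728
final state: V = 47.52 m/s, rpm = 3728 → n = rpm/60 = 62.133333 rev/s
J = V / (n·D) = 47.52 / (62.133333 × 1.701) = 0.449622
regime bands: climb J<0.5153 | cruise [0.5153, 1.0306) | windmill J≥1.0306
J = 0.4496 → climb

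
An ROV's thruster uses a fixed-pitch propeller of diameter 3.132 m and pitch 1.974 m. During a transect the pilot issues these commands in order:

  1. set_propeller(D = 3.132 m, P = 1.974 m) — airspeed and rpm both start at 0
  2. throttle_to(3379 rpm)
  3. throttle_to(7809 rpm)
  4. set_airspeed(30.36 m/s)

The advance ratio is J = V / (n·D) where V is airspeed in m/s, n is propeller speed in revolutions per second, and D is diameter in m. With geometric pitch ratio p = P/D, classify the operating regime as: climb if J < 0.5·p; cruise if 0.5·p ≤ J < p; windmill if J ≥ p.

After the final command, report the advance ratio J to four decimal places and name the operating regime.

J = 0.0745, regime = climb

set_propeller: D = 3.132 m, P = 1.974 m (p = P/D = 0.630268); state ← (V=0, rpm=0)
throttle_to(3379): rpm ← 3379
throttle_to(7809): rpm ← 7809
set_airspeed(30.36): V ← 30.36 m/s
final state: V = 30.36 m/s, rpm = 7809 → n = rpm/60 = 130.150000 rev/s
J = V / (n·D) = 30.36 / (130.150000 × 3.132) = 0.074479
regime bands: climb J<0.3151 | cruise [0.3151, 0.6303) | windmill J≥0.6303
J = 0.0745 → climb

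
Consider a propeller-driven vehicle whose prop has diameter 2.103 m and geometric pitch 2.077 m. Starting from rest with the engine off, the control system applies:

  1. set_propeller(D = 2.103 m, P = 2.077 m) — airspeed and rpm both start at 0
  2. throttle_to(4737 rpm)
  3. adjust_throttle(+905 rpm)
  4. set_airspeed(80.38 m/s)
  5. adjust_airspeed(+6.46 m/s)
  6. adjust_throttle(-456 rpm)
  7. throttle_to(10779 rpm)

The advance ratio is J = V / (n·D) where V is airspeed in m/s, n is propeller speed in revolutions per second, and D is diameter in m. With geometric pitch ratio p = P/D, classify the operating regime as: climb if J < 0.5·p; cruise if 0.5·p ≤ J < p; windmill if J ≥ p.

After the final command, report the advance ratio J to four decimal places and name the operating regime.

J = 0.2299, regime = climb

set_propeller: D = 2.103 m, P = 2.077 m (p = P/D = 0.987637); state ← (V=0, rpm=0)
throttle_to(4737): rpm ← 4737
adjust_throttle(+905): rpm ← 4737 +905 = 5642
set_airspeed(80.38): V ← 80.38 m/s
adjust_airspeed(+6.46): V ← 80.38 +6.46 = 86.84 m/s
adjust_throttle(-456): rpm ← 5642 -456 = 5186
throttle_to(10779): rpm ← 10779
final state: V = 86.84 m/s, rpm = 10779 → n = rpm/60 = 179.650000 rev/s
J = V / (n·D) = 86.84 / (179.650000 × 2.103) = 0.229855
regime bands: climb J<0.4938 | cruise [0.4938, 0.9876) | windmill J≥0.9876
J = 0.2299 → climb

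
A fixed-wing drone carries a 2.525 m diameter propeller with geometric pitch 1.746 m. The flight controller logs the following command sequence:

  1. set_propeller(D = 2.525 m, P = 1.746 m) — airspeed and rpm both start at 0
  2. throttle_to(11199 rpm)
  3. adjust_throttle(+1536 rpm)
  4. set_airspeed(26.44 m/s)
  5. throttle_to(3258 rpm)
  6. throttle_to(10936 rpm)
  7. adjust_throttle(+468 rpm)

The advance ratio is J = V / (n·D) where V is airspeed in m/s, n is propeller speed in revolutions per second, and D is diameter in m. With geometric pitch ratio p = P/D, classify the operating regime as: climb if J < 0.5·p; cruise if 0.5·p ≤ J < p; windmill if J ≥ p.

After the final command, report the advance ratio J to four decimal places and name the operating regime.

J = 0.0551, regime = climb

set_propeller: D = 2.525 m, P = 1.746 m (p = P/D = 0.691485); state ← (V=0, rpm=0)
throttle_to(11199): rpm ← 11199
adjust_throttle(+1536): rpm ← 11199 +1536 = 12735
set_airspeed(26.44): V ← 26.44 m/s
throttle_to(3258): rpm ← 3258
throttle_to(10936): rpm ← 10936
adjust_throttle(+468): rpm ← 10936 +468 = 11404
final state: V = 26.44 m/s, rpm = 11404 → n = rpm/60 = 190.066667 rev/s
J = V / (n·D) = 26.44 / (190.066667 × 2.525) = 0.055093
regime bands: climb J<0.3457 | cruise [0.3457, 0.6915) | windmill J≥0.6915
J = 0.0551 → climb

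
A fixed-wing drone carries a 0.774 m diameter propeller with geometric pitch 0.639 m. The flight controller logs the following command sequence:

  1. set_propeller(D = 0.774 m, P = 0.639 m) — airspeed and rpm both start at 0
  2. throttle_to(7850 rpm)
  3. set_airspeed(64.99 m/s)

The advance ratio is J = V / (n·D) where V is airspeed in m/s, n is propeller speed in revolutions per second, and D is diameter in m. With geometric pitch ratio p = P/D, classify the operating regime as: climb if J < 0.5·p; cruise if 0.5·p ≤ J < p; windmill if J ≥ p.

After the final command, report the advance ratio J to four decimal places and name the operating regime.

J = 0.6418, regime = cruise

set_propeller: D = 0.774 m, P = 0.639 m (p = P/D = 0.825581); state ← (V=0, rpm=0)
throttle_to(7850): rpm ← 7850
set_airspeed(64.99): V ← 64.99 m/s
final state: V = 64.99 m/s, rpm = 7850 → n = rpm/60 = 130.833333 rev/s
J = V / (n·D) = 64.99 / (130.833333 × 0.774) = 0.641781
regime bands: climb J<0.4128 | cruise [0.4128, 0.8256) | windmill J≥0.8256
J = 0.6418 → cruise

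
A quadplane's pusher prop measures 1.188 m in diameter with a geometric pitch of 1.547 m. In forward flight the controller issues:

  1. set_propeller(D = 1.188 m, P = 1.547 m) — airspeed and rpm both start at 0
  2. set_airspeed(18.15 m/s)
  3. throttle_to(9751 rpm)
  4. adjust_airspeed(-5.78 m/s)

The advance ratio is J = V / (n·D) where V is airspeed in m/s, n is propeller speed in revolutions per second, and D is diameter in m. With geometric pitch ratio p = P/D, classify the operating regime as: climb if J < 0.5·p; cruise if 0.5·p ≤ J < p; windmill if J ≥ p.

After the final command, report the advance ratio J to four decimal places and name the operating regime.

set_propeller: D = 1.188 m, P = 1.547 m (p = P/D = 1.302189); state ← (V=0, rpm=0)
set_airspeed(18.15): V ← 18.15 m/s
throttle_to(9751): rpm ← 9751
adjust_airspeed(-5.78): V ← 18.15 -5.78 = 12.37 m/s
final state: V = 12.37 m/s, rpm = 9751 → n = rpm/60 = 162.516667 rev/s
J = V / (n·D) = 12.37 / (162.516667 × 1.188) = 0.064070
regime bands: climb J<0.6511 | cruise [0.6511, 1.3022) | windmill J≥1.3022
J = 0.0641 → climb

J = 0.0641, regime = climb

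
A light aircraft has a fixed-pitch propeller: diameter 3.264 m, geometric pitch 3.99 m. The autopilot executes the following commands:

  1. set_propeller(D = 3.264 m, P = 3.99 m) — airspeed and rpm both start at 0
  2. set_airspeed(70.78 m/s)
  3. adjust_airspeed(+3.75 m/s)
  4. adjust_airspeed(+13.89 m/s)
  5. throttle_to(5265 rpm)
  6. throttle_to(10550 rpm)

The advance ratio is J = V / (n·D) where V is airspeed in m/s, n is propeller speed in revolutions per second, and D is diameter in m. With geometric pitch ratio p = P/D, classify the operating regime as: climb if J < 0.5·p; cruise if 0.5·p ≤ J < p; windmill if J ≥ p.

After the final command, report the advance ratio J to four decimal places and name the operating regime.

set_propeller: D = 3.264 m, P = 3.99 m (p = P/D = 1.222426); state ← (V=0, rpm=0)
set_airspeed(70.78): V ← 70.78 m/s
adjust_airspeed(+3.75): V ← 70.78 +3.75 = 74.53 m/s
adjust_airspeed(+13.89): V ← 74.53 +13.89 = 88.42 m/s
throttle_to(5265): rpm ← 5265
throttle_to(10550): rpm ← 10550
final state: V = 88.42 m/s, rpm = 10550 → n = rpm/60 = 175.833333 rev/s
J = V / (n·D) = 88.42 / (175.833333 × 3.264) = 0.154063
regime bands: climb J<0.6112 | cruise [0.6112, 1.2224) | windmill J≥1.2224
J = 0.1541 → climb

J = 0.1541, regime = climb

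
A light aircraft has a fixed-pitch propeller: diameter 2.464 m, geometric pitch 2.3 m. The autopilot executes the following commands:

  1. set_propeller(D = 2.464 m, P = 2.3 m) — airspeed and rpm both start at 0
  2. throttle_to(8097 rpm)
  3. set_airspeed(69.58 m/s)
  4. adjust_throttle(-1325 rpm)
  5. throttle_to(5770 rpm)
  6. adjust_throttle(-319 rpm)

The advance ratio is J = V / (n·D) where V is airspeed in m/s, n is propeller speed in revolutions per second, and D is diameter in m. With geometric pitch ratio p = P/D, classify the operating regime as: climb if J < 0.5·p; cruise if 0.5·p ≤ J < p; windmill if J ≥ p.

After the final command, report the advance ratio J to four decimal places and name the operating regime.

set_propeller: D = 2.464 m, P = 2.3 m (p = P/D = 0.933442); state ← (V=0, rpm=0)
throttle_to(8097): rpm ← 8097
set_airspeed(69.58): V ← 69.58 m/s
adjust_throttle(-1325): rpm ← 8097 -1325 = 6772
throttle_to(5770): rpm ← 5770
adjust_throttle(-319): rpm ← 5770 -319 = 5451
final state: V = 69.58 m/s, rpm = 5451 → n = rpm/60 = 90.850000 rev/s
J = V / (n·D) = 69.58 / (90.850000 × 2.464) = 0.310827
regime bands: climb J<0.4667 | cruise [0.4667, 0.9334) | windmill J≥0.9334
J = 0.3108 → climb

J = 0.3108, regime = climb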